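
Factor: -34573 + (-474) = -1 * 101^1 * 347^1 = -35047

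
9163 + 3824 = 12987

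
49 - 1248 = -1199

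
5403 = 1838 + 3565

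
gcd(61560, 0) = 61560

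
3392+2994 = 6386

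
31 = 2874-2843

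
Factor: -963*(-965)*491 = 3^2*5^1*107^1*193^1*491^1 = 456283845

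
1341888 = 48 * 27956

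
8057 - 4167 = 3890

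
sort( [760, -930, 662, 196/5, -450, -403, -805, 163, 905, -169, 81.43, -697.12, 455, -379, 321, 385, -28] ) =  [-930, -805, -697.12, -450, -403, -379, -169, -28, 196/5, 81.43, 163, 321, 385, 455, 662, 760, 905] 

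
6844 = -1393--8237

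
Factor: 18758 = 2^1 * 83^1 * 113^1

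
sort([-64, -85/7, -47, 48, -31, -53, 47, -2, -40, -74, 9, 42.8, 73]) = [-74, -64, -53, -47, -40, -31, -85/7, -2, 9, 42.8, 47, 48, 73]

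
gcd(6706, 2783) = 1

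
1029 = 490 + 539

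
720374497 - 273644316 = 446730181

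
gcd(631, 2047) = 1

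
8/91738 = 4/45869 ≈ 0.0000872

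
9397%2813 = 958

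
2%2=0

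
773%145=48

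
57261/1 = 57261 = 57261.00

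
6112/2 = 3056 = 3056.00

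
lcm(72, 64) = 576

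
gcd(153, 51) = 51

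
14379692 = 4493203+9886489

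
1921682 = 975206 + 946476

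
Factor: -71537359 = -1 * 2741^1 * 26099^1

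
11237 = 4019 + 7218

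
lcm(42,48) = 336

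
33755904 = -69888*(-483)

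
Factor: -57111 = -1 * 3^1 * 19037^1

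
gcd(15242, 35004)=2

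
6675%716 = 231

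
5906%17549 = 5906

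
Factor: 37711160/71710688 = 2^(-2)*5^1*7^(-1)*23^(-1)*31^(-1)*449^(-1)*942779^1 = 4713895/8963836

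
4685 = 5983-1298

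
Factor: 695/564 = 2^ (-2)*3^ (-1)*5^1*47^ (-1)*139^1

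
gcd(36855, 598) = 13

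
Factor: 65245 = 5^1*13049^1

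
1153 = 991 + 162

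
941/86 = 10 + 81/86 ≈ 10.94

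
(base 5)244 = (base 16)4a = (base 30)2e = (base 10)74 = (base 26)2m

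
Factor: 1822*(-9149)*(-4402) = 2^2*7^1*31^1*71^1*911^1*1307^1 = 73379042156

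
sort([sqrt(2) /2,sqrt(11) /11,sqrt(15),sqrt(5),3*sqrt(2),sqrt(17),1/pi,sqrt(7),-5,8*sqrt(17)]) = [-5,sqrt(11) /11,1/pi,sqrt(2) /2,sqrt(5),sqrt(7),sqrt(15),sqrt(17),3*sqrt(2),8*sqrt(17)]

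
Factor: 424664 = 2^3*109^1*487^1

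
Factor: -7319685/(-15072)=2^(-5)*5^1*157^(-1)*487979^1=2439895/5024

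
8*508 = 4064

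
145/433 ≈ 0.335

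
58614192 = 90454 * 648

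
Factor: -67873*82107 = -1*3^3*13^1*23^1*227^1*3041^1 = -5572848411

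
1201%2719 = 1201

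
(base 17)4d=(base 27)30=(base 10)81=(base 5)311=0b1010001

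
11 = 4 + 7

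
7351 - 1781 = 5570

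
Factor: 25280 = 2^6*5^1*79^1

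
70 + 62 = 132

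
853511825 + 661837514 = 1515349339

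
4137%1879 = 379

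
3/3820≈0.000785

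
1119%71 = 54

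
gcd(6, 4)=2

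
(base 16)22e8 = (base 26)d5i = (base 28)bb4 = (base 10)8936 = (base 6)105212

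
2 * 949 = 1898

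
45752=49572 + -3820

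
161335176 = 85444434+75890742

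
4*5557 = 22228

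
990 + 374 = 1364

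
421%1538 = 421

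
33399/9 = 3711 = 3711.00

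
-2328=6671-8999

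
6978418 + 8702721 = 15681139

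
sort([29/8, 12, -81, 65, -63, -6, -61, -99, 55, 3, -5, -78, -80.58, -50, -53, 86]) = [-99, -81, -80.58, -78, -63, -61, -53, -50, -6, -5, 3, 29/8, 12, 55, 65, 86]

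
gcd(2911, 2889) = 1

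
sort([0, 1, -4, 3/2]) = [-4, 0, 1, 3/2]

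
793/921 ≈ 0.861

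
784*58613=45952592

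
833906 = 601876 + 232030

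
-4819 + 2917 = -1902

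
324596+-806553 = -481957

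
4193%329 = 245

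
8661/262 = 33 + 15/262 ≈ 33.06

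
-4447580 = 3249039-7696619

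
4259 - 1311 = 2948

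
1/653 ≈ 0.00153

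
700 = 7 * 100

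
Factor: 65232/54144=2^(-3)*3^1*47^(-1)*151^1=453/376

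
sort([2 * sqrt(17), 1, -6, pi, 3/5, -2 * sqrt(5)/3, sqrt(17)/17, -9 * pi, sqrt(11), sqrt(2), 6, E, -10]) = [-9 * pi, -10, -6, -2 * sqrt(5)/3, sqrt(17)/17, 3/5, 1, sqrt(2), E, pi, sqrt(11), 6, 2 * sqrt(17)]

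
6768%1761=1485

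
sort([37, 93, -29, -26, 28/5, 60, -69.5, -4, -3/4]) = [-69.5, -29, -26, -4, -3/4, 28/5, 37, 60, 93]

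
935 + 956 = 1891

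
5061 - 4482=579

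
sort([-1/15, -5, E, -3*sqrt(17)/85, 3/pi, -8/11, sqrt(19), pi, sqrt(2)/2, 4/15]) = [-5, -8/11, -3*sqrt(17)/85, -1/15, 4/15, sqrt(2)/2, 3/pi, E, pi, sqrt(19)]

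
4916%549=524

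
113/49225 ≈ 0.00230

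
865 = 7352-6487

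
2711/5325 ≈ 0.509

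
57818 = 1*57818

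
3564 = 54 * 66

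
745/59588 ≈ 0.0125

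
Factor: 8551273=19^1*450067^1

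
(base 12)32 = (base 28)1a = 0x26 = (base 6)102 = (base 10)38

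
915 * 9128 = 8352120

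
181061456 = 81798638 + 99262818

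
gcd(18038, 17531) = 1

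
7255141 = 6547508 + 707633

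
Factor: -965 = -1*5^1*193^1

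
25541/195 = 130+191/195≈130.98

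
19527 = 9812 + 9715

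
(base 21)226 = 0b1110100010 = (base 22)1k6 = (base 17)33c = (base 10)930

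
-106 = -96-10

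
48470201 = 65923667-17453466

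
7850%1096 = 178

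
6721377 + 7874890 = 14596267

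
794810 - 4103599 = -3308789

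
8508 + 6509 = 15017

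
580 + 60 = 640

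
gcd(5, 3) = 1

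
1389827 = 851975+537852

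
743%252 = 239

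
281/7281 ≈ 0.0386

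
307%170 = 137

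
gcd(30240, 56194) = 2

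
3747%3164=583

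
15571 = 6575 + 8996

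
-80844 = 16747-97591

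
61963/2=30981+1/2=30981.50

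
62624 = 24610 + 38014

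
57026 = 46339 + 10687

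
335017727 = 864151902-529134175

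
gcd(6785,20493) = 23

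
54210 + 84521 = 138731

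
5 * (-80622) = -403110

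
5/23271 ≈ 0.000215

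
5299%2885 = 2414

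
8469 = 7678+791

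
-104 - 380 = -484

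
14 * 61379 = 859306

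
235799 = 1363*173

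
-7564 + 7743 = 179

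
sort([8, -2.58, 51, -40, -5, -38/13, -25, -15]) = [-40, -25, -15, -5, -38/13, -2.58, 8, 51]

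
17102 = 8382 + 8720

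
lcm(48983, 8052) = 587796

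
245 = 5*49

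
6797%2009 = 770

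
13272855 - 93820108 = -80547253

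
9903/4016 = 2 + 1871/4016 ≈ 2.47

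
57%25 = 7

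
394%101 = 91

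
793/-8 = -99 - 1/8 ≈ -99.13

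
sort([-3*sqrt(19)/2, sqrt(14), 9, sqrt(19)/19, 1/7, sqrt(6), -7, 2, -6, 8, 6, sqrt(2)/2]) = [-7, -3*sqrt(19)/2, -6, 1/7, sqrt(19)/19, sqrt(2)/2, 2, sqrt(6), sqrt(14), 6, 8, 9]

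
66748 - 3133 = 63615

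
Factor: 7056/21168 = 3^(-1) = 1/3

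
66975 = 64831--2144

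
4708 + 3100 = 7808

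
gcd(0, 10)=10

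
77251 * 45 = 3476295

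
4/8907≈0.000449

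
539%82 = 47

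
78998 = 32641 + 46357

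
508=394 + 114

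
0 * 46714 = 0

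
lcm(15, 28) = 420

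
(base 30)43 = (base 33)3o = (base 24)53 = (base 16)7b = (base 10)123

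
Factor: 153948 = 2^2 * 3^1 * 12829^1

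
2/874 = 1/437 ≈ 0.00229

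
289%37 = 30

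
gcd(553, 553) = 553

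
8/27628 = 2/6907 ≈ 0.000290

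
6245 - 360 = 5885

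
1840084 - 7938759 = -6098675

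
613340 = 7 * 87620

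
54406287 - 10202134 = 44204153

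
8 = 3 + 5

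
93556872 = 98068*954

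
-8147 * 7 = -57029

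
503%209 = 85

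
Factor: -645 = -1 * 3^1 * 5^1 * 43^1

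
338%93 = 59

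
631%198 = 37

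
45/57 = 15/19≈0.789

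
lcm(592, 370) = 2960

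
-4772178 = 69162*(-69)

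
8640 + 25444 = 34084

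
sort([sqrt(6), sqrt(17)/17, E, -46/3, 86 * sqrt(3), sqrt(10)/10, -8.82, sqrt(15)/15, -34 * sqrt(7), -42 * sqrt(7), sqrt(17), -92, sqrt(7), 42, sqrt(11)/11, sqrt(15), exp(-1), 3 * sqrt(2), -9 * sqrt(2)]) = [-42 * sqrt(7), -92, -34 * sqrt(7), -46/3, -9 * sqrt(2), -8.82, sqrt(17)/17, sqrt(15)/15, sqrt(11)/11, sqrt(10)/10, exp(-1), sqrt(6), sqrt(7), E, sqrt(15), sqrt(17), 3 * sqrt(2), 42, 86 * sqrt(3)]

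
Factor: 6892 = 2^2*1723^1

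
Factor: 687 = 3^1*229^1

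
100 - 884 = -784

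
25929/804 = 32 + 1/4 = 32.25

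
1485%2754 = 1485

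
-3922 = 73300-77222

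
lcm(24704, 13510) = 864640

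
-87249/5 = -17449 - 4/5 = -17449.80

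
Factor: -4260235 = -1*5^1*7^1*121721^1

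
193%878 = 193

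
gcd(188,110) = 2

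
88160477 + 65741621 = 153902098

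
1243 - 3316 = -2073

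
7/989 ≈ 0.00708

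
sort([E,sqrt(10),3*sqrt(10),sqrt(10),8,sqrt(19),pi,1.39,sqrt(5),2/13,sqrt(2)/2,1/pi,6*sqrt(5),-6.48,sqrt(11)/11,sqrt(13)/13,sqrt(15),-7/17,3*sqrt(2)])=[-6.48,-7/17,2/13,sqrt(13)/13,sqrt(11)/11,1/pi,sqrt(2)/2,1.39,sqrt(5),E,pi,sqrt(10),sqrt(10),sqrt(15),3*sqrt(2),sqrt(19),8,3*sqrt(10),6*sqrt(5)]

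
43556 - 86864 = -43308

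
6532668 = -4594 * (-1422)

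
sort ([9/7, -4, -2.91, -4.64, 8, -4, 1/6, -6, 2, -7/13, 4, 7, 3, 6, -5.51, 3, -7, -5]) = [-7, -6, -5.51, -5, -4.64, -4, -4, -2.91, -7/13, 1/6, 9/7, 2, 3, 3, 4, 6, 7, 8]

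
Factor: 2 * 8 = 2^4 = 16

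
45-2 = 43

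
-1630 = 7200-8830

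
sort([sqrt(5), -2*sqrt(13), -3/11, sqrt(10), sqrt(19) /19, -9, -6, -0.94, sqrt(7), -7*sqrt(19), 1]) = [-7*sqrt(19), -9, -2*sqrt(13), -6, -0.94, -3/11, sqrt(19) /19, 1, sqrt(5), sqrt(7), sqrt(10)]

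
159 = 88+71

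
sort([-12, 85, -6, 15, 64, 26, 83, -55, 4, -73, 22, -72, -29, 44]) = [-73, -72, -55, -29, -12, -6, 4, 15, 22, 26, 44, 64, 83, 85]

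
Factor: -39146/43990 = -1*5^(-1)*23^2*37^1*53^(-1)*83^(-1) = -19573/21995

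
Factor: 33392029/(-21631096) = -1 * 2^(-3) * 11^1 * 17^1 * 178567^1 * 2703887^(-1)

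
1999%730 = 539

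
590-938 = -348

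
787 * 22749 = 17903463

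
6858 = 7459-601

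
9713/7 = 1387 + 4/7≈1387.57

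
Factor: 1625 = 5^3 * 13^1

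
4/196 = 1/49 ≈ 0.0204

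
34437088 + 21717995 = 56155083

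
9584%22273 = 9584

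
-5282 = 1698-6980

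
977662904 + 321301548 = 1298964452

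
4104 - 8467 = -4363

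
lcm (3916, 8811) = 35244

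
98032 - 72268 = 25764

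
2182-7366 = -5184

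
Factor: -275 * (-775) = 5^4 * 11^1 * 31^1 = 213125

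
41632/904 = 5204/113 ≈ 46.05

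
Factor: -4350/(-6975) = 2^1*3^(-1)*29^1*31^(-1) = 58/93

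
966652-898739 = 67913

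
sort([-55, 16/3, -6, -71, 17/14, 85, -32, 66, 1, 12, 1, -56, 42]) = [-71, -56, -55, -32, -6, 1, 1, 17/14, 16/3, 12, 42, 66, 85]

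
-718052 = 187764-905816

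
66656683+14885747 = 81542430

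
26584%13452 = 13132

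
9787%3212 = 151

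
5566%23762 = 5566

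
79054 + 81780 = 160834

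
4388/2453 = 1 + 1935/2453 ≈ 1.79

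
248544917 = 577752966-329208049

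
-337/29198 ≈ -0.0115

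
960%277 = 129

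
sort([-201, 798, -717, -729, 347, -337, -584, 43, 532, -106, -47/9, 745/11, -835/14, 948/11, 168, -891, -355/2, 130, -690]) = [-891, -729, -717, -690, -584, -337, -201, -355/2, -106, -835/14, -47/9, 43, 745/11, 948/11, 130, 168, 347, 532, 798]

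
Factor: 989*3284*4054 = 2^3*23^1*43^1*821^1*2027^1 = 13166889304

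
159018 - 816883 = -657865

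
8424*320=2695680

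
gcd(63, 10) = 1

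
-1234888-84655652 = -85890540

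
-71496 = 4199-75695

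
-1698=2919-4617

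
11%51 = 11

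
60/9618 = 10/1603 ≈ 0.00624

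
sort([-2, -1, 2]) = [-2, -1, 2]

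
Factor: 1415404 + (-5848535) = -1*4433131^1 = -4433131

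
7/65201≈0.000107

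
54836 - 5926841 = -5872005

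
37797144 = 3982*9492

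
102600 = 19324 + 83276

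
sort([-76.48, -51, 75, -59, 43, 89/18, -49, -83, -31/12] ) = [-83, -76.48, -59, -51, -49, -31/12, 89/18, 43, 75] 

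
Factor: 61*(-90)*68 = -1*2^3*3^2*5^1*17^1*61^1 = -373320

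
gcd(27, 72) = 9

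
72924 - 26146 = 46778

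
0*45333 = 0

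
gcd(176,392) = 8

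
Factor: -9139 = -1*13^1*19^1*37^1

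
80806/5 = 16161 + 1/5 = 16161.20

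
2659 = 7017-4358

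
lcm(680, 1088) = 5440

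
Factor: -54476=-1 * 2^2 * 13619^1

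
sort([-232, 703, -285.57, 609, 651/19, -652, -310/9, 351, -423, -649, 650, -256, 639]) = [-652, -649, -423, -285.57, -256, -232, -310/9, 651/19, 351, 609, 639, 650, 703]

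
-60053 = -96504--36451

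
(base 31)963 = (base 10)8838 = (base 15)2943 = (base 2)10001010000110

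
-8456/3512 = -2 - 179/439 ≈ -2.41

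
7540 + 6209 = 13749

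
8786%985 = 906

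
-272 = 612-884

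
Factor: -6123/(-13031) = 3^1 * 13^1 * 83^(-1) = 39/83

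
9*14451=130059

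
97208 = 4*24302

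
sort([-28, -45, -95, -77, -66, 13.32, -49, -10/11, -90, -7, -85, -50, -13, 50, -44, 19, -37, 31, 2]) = [-95, -90, -85, -77, -66, -50, -49, -45, -44, -37, -28, -13, -7, -10/11, 2, 13.32, 19, 31, 50]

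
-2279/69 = -33 - 2/69 ≈ -33.03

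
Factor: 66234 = 2^1*3^1*7^1*19^1*83^1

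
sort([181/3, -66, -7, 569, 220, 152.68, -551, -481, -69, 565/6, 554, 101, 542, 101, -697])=[-697, -551, -481, -69, -66, -7, 181/3, 565/6, 101, 101, 152.68, 220, 542, 554, 569]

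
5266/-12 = -2633/6 ≈ -438.83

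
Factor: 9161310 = 2^1*3^1*5^1*305377^1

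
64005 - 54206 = 9799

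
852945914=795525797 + 57420117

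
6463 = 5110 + 1353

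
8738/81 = 107+71/81 ≈ 107.88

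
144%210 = 144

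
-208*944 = -196352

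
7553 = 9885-2332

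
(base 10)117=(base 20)5h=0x75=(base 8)165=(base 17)6f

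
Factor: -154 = -1*2^1*7^1*11^1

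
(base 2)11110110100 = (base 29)2a0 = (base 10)1972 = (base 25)33m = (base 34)1o0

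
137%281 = 137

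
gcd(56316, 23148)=12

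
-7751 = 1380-9131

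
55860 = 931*60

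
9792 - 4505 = 5287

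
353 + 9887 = 10240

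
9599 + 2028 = 11627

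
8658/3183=2886/1061 ≈ 2.72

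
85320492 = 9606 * 8882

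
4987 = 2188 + 2799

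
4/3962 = 2/1981 ≈ 0.00101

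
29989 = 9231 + 20758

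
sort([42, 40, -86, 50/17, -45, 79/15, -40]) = [-86, -45, -40, 50/17, 79/15, 40, 42]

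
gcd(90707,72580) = 1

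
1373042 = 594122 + 778920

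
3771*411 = 1549881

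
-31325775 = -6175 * 5073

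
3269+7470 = 10739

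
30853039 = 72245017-41391978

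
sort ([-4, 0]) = [-4, 0]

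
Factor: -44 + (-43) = -1 * 3^1 * 29^1 = -87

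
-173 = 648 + -821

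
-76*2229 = -169404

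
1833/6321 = 611/2107 ≈ 0.290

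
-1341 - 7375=-8716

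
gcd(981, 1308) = 327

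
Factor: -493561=-1 * 17^1 * 29033^1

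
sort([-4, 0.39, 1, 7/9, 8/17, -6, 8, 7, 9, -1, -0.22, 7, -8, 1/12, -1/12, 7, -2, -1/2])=[-8, -6, -4, -2, -1, -1/2, -0.22, -1/12, 1/12, 0.39, 8/17, 7/9, 1, 7, 7, 7, 8, 9]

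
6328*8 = 50624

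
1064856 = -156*(-6826)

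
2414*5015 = 12106210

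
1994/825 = 2+344/825≈2.42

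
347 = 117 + 230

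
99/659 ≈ 0.150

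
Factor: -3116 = -1*2^2*19^1*41^1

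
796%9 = 4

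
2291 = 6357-4066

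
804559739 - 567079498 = 237480241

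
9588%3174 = 66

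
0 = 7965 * 0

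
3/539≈0.00557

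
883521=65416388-64532867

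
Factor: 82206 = 2^1*3^2*4567^1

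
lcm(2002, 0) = 0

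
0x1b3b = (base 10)6971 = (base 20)h8b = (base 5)210341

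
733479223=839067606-105588383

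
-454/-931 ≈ 0.488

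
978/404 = 489/202 ≈ 2.42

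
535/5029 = 5/47 ≈ 0.106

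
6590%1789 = 1223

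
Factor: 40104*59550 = 2^4*3^3*5^2*397^1*557^1 = 2388193200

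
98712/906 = 108 + 144/151 ≈ 108.95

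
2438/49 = 49 + 37/49 ≈ 49.76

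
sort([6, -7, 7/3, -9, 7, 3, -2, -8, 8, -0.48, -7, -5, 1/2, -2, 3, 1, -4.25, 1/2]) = [-9, -8, -7, -7, -5, -4.25, -2, -2, -0.48, 1/2, 1/2, 1, 7/3, 3, 3, 6, 7, 8]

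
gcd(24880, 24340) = 20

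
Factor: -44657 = -1 * 44657^1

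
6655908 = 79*84252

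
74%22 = 8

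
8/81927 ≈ 0.0000976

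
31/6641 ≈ 0.00467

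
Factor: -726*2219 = -1*2^1*3^1*7^1*11^2*317^1 = -1610994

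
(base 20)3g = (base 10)76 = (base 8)114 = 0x4c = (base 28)2k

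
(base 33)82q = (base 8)21144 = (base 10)8804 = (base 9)13062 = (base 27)c22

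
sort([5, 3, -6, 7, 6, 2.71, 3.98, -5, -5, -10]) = [-10, -6, -5, -5, 2.71, 3, 3.98, 5, 6, 7]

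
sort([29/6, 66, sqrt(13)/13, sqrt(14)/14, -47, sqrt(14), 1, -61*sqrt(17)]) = [-61*sqrt(17), -47, sqrt(14)/14, sqrt(13)/13, 1, sqrt(14), 29/6, 66]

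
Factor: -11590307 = -1 * 151^1 * 76757^1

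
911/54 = 16 + 47/54 ≈ 16.87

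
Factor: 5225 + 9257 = 2^1 * 13^1 * 557^1 = 14482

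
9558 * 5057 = 48334806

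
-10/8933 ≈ -0.00112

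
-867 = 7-874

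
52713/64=823 + 41/64 ≈ 823.64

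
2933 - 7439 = -4506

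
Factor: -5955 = -1*3^1*5^1*397^1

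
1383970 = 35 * 39542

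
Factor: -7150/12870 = -1 * 3^(-2) * 5^1 = -5/9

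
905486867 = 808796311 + 96690556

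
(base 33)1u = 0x3f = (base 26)2b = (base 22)2j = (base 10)63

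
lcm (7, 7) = 7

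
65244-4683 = 60561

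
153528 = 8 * 19191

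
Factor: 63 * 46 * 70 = 2^2 * 3^2 * 5^1 * 7^2 * 23^1 = 202860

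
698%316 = 66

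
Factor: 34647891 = 3^1 * 719^1 * 16063^1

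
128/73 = 1 + 55/73 ≈ 1.75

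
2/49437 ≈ 0.0000405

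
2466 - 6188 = -3722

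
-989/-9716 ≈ 0.102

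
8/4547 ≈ 0.00176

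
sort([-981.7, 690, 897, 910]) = [-981.7, 690, 897, 910]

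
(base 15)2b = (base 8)51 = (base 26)1f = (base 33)18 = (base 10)41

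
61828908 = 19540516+42288392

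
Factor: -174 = -1*2^1*3^1*29^1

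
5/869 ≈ 0.00575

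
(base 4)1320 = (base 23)55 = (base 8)170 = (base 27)4c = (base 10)120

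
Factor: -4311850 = -1*2^1*5^2*83^1*1039^1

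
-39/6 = -13/2 = -6.50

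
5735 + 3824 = 9559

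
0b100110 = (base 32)16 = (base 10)38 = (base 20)1i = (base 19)20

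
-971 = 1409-2380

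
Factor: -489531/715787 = -1 * 3^1 * 7^1 * 19^ (-1) * 101^ (-1) * 373^ (-1) * 23311^1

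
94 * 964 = 90616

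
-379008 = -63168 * 6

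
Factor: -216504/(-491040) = 2^(-2)*5^(-1)*11^(-1)*97^1 = 97/220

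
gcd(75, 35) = 5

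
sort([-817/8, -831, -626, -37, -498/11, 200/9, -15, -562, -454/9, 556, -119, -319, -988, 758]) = [-988, -831, -626, -562, -319, -119, -817/8, -454/9, -498/11, -37, -15, 200/9, 556, 758]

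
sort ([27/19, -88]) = [-88, 27/19]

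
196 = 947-751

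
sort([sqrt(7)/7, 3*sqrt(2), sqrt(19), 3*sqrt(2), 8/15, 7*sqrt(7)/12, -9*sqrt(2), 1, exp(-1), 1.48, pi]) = [-9*sqrt(2), exp(-1), sqrt(7)/7, 8/15, 1, 1.48, 7*sqrt(7)/12, pi, 3*sqrt(2), 3*sqrt(2), sqrt(19)]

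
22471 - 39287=-16816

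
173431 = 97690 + 75741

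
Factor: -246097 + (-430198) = -1*5^1*41^1*3299^1 = -676295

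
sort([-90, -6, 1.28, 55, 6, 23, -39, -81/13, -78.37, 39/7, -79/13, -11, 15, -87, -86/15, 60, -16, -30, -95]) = [-95, -90, -87, -78.37, -39, -30, -16, -11, -81/13, -79/13, -6, -86/15, 1.28, 39/7, 6, 15, 23, 55, 60]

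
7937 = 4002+3935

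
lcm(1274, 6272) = 81536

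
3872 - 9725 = -5853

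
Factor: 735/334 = 2^(-1) * 3^1 * 5^1 * 7^2 * 167^(-1)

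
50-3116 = -3066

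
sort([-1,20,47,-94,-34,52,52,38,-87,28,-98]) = [-98,-94,-87,-34,-1,20,28,38,47,52,52]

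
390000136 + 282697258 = 672697394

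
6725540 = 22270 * 302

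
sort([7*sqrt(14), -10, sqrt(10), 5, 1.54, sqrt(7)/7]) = [-10, sqrt(7)/7, 1.54, sqrt(10), 5, 7*sqrt(14)]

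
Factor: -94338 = -1 * 2^1 * 3^3 * 1747^1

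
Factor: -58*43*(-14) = 2^2*7^1*29^1*43^1 = 34916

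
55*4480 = 246400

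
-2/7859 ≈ -0.000254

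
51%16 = 3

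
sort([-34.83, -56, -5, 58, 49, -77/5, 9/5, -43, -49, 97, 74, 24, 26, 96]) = [-56, -49, -43, -34.83, -77/5, -5, 9/5, 24, 26, 49, 58, 74, 96, 97]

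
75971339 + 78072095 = 154043434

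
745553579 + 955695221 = 1701248800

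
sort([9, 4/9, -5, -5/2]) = [-5, -5/2, 4/9, 9]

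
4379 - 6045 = -1666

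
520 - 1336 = -816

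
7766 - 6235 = 1531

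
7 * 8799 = 61593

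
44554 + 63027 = 107581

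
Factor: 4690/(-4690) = -1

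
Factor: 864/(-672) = -1 * 3^2 * 7^(-1) = -9/7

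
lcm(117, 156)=468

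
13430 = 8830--4600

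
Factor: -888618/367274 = -1 * 3^1 * 29^1 * 5107^1 * 183637^(-1) = -444309/183637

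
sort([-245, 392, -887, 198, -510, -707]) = [-887, -707, -510, -245, 198, 392]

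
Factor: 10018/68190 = 3^(-1)*5^(-1)*2273^(-1)*5009^1 = 5009/34095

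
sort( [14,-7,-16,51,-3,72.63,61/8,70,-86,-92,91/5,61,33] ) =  [-92,-86,-16,-7,-3,61/8,14,91/5,33,51,61,70,72.63] 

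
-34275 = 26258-60533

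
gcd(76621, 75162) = 1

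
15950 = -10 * (-1595) 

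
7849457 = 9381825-1532368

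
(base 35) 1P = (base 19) 33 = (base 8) 74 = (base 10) 60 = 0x3C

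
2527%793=148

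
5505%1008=465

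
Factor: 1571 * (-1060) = -1 * 2^2 * 5^1 * 53^1 * 1571^1 = -1665260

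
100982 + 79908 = 180890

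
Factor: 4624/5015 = 2^4*5^(-1)*17^1*59^(-1) = 272/295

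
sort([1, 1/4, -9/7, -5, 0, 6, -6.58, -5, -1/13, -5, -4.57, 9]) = [-6.58, -5, -5, -5, -4.57, -9/7, -1/13, 0, 1/4, 1, 6, 9]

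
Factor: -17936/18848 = -1*2^(-1)*31^(-1)*59^1 = -59/62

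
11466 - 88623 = -77157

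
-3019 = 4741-7760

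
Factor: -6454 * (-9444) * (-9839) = -1 * 2^3 * 3^1 * 7^1 * 461^1 * 787^1 * 9839^1 = -599702556264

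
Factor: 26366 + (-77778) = -1 * 2^2 * 12853^1 = -51412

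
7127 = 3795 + 3332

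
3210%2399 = 811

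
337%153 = 31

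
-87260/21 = -4155 - 5/21 ≈ -4155.24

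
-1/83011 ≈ -0.0000120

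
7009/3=2336 + 1/3 ≈ 2336.33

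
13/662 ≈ 0.0196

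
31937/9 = 3548 + 5/9 ≈ 3548.56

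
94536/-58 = -47268/29 ≈ -1629.93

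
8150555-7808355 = 342200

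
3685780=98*37610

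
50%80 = 50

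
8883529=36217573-27334044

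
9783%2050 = 1583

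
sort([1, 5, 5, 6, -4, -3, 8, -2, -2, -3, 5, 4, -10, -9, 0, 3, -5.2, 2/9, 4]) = [-10, -9, -5.2, -4, -3, -3, -2, -2, 0, 2/9, 1, 3, 4, 4, 5, 5, 5, 6, 8]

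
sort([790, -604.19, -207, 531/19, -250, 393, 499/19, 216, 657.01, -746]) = [-746, -604.19, -250, -207, 499/19, 531/19, 216, 393, 657.01, 790]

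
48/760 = 6/95 ≈ 0.0632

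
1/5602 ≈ 0.000179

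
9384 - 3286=6098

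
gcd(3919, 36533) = 1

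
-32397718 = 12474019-44871737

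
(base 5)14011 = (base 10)1131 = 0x46b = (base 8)2153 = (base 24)1n3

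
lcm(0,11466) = 0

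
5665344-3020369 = 2644975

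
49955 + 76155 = 126110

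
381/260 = 1 + 121/260 ≈ 1.47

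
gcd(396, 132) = 132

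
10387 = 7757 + 2630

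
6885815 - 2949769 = 3936046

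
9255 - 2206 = 7049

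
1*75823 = 75823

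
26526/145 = 182 + 136/145 ≈ 182.94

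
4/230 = 2/115 ≈ 0.0174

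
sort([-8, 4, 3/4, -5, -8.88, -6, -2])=[-8.88, -8, -6, -5, -2, 3/4, 4]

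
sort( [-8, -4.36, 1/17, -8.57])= [-8.57, -8, -4.36, 1/17]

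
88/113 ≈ 0.779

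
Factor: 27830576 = 2^4*1739411^1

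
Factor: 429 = 3^1 * 11^1 * 13^1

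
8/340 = 2/85 ≈ 0.0235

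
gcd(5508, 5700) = 12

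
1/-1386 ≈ -0.000722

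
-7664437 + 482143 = -7182294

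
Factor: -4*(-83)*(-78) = -1*2^3*3^1*13^1*83^1 = -25896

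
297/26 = 11 + 11/26 ≈ 11.42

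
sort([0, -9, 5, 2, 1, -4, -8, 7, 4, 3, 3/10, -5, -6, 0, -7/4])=[-9, -8, -6, -5, -4, -7/4, 0, 0, 3/10, 1, 2, 3, 4, 5, 7]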